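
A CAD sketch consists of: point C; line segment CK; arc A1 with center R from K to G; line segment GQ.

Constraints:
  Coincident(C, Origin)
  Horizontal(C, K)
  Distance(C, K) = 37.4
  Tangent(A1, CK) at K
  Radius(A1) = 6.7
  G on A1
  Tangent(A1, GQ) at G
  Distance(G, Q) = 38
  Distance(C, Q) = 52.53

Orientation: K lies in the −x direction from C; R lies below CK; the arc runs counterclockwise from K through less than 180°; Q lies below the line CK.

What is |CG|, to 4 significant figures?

44.54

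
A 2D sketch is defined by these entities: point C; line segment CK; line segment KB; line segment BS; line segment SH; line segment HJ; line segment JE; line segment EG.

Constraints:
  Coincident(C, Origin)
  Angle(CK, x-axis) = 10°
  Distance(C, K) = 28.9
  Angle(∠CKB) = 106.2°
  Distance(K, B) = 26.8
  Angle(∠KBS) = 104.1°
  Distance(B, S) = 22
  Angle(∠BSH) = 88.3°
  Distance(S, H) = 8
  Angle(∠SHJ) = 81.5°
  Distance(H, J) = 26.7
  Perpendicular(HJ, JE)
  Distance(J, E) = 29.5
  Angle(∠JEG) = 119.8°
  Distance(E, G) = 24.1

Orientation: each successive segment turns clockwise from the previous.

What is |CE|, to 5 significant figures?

68.663

C is at the origin; CK runs at 10.0° with length 28.9, so K = (28.461, 5.0184). ∠CKB = 106.2° gives KB at -63.800° from the x-axis; with |KB| = 26.8, B = (40.293, -19.028). ∠KBS = 104.1° gives BS at -139.70° from the x-axis; with |BS| = 22.0, S = (23.515, -33.257). ∠BSH = 88.3° gives SH at 128.60° from the x-axis; with |SH| = 8.0, H = (18.524, -27.005). ∠SHJ = 81.5° gives HJ at 30.100° from the x-axis; with |HJ| = 26.7, J = (41.623, -13.615). HJ is perpendicular to JE, so JE runs at -59.900°; with |JE| = 29.5, E = (56.418, -39.137). Then |CE| = |E − C| = 68.663.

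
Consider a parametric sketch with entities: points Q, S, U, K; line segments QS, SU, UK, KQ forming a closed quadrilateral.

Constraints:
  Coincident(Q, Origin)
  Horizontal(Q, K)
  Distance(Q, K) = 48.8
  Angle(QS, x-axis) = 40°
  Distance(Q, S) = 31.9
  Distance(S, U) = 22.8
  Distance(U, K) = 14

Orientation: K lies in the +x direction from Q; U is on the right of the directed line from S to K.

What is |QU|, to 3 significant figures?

34.8

Checks: |SU| = 22.80 ✓; |UK| = 14.00 ✓.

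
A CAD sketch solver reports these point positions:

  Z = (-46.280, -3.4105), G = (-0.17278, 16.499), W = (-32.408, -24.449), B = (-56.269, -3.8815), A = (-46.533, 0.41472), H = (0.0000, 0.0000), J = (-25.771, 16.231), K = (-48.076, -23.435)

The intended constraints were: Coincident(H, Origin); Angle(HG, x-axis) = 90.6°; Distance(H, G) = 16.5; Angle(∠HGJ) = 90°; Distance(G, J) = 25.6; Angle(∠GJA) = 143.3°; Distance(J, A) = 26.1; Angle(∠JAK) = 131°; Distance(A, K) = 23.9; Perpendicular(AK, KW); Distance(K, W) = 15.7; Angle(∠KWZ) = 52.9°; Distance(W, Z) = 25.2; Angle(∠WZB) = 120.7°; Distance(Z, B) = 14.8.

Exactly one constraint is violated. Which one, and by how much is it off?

Distance(Z, B) = 14.8 — off by 4.80.

H = (0.00, 0.00) ✓; HG at 90.60° ✓; |HG| = 16.50 ✓; ∠HGJ = 90.00° ✓; |GJ| = 25.60 ✓; ∠GJA = 143.3° ✓; |JA| = 26.10 ✓; ∠JAK = 131.0° ✓; |AK| = 23.90 ✓; ∠(AK, KW) = 90.00° ✓; |KW| = 15.70 ✓; ∠KWZ = 52.90° ✓; |WZ| = 25.20 ✓; ∠WZB = 120.7° ✓; |ZB| = 10.00 ✗.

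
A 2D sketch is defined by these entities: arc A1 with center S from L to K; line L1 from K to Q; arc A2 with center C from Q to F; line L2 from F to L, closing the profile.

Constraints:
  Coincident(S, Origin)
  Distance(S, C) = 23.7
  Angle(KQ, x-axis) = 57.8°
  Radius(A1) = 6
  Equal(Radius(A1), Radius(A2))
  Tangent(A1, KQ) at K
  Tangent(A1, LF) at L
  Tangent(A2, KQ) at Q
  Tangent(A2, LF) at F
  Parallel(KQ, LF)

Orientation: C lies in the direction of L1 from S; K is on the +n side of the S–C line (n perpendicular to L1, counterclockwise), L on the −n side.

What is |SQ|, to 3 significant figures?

24.4

The slot axis is L1's direction at 57.8°, so u = (cos 57.8°, sin 57.8°) = (0.533, 0.846) and n = (−sin 57.8°, cos 57.8°) = (-0.846, 0.533). S is at the origin and C lies 23.7 along u from S, so C = 23.7·u = (12.6, 20.1). Tangency of A1 to both parallel lines with radius 6.0 puts K and L at S ± 6.0·n: K = (-5.08, 3.20), L = (5.08, -3.20). Equal radii place Q and F the same way about C: Q = C + 6.0·n = (7.55, 23.3), F = C − 6.0·n = (17.7, 16.9). Then |SQ| = |Q − S| = 24.4.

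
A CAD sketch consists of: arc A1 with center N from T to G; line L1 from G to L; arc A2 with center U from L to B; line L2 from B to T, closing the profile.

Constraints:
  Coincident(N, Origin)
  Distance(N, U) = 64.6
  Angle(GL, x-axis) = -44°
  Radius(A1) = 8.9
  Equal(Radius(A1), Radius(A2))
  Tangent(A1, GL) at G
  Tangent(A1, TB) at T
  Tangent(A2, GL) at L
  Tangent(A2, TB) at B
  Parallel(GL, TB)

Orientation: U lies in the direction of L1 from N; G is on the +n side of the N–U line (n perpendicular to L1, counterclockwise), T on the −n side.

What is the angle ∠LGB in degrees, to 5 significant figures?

15.405°

The slot axis is L1's direction at -44.0°, so u = (cos -44.0°, sin -44.0°) = (0.71934, -0.69466) and n = (−sin -44.0°, cos -44.0°) = (0.69466, 0.71934). N is at the origin and U lies 64.6 along u from N, so U = 64.6·u = (46.469, -44.875). Tangency of A1 to both parallel lines with radius 8.9 puts G and T at N ± 8.9·n: G = (6.1825, 6.4021), T = (-6.1825, -6.4021). Equal radii place L and B the same way about U: L = U + 8.9·n = (52.652, -38.473), B = U − 8.9·n = (40.287, -51.277). Then cos ∠LGB = GL·GB / (|GL||GB|), giving 15.405°.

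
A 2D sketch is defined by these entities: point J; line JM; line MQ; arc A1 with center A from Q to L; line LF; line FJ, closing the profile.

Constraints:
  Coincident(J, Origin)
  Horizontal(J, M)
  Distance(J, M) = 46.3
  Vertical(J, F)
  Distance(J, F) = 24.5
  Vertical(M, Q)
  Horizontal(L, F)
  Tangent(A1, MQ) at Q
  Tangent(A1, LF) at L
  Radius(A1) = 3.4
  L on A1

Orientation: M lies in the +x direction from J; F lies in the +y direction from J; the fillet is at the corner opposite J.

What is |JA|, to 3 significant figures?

47.8

J is at the origin; JM is horizontal with |JM| = 46.3 and M on the +x side, so M = (46.3, 0.00). JF is vertical with |JF| = 24.5 and F on the +y side, so F = (0.00, 24.5). The virtual corner opposite J is at (46.3, 24.5). The tangent condition forces AQ to be normal to MQ and tangency of A1 to LF means the radius AL is perpendicular to LF, with radius 3.4, so the center A sits 3.4 in from both sides at A = (42.9, 21.1). Then |JA| = |A − J| = 47.8.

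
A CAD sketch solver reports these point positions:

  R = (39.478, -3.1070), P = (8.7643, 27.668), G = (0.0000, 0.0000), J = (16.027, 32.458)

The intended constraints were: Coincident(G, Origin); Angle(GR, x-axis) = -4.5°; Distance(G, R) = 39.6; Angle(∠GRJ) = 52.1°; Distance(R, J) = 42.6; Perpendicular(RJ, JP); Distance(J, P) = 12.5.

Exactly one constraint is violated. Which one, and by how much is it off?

Distance(J, P) = 12.5 — off by 3.80.

G = (0.00, 0.00) ✓; GR at -4.500° ✓; |GR| = 39.60 ✓; ∠GRJ = 52.10° ✓; |RJ| = 42.60 ✓; ∠(RJ, JP) = 90.01° ✓; |JP| = 8.700 ✗.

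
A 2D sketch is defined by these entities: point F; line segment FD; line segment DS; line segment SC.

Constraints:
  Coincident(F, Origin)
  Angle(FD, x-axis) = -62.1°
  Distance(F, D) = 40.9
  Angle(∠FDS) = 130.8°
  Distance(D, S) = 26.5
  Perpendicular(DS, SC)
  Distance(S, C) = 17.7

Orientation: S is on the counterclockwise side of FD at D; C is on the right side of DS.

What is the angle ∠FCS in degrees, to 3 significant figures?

47.6°

F is at the origin; FD runs at -62.1° with length 40.9, so D = 40.9·(cos -62.1°, sin -62.1°) = (19.1, -36.1). ∠FDS = 130.8°, so DS runs at -62.1° + (180° − 130.8°) = -12.9° from the x-axis; with |DS| = 26.5, S = D + 26.5·(cos -12.9°, sin -12.9°) = (45.0, -42.1). DS ⟂ SC; with |SC| = 17.7 on the right of DS, C = S + 17.7·(-0.223, -0.975) = (41.0, -59.3). Then cos ∠FCS = CF·CS / (|CF||CS|), giving 47.6°.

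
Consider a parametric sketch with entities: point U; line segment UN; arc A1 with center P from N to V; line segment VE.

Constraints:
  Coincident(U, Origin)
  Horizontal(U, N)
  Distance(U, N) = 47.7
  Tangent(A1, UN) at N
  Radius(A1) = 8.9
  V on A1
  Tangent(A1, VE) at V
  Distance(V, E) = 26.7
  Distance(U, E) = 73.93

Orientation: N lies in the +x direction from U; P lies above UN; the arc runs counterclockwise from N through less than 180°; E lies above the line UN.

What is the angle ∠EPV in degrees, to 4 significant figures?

71.57°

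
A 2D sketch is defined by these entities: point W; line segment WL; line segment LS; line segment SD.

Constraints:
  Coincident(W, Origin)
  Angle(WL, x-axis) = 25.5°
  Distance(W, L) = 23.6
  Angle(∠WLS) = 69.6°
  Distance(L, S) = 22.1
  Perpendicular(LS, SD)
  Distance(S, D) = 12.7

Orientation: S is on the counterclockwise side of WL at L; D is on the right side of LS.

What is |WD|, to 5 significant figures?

37.482

W is at the origin; WL runs at 25.5° with length 23.6, so L = 23.6·(cos 25.5°, sin 25.5°) = (21.301, 10.160). ∠WLS = 69.6°, so LS runs at 25.5° + (180° − 69.6°) = 135.90° from the x-axis; with |LS| = 22.1, S = L + 22.1·(cos 135.90°, sin 135.90°) = (5.4304, 25.540). The perpendicularity gives SD at right angles to LS; with |SD| = 12.7 on the right of LS, D = S + 12.7·(0.69591, 0.71813) = (14.269, 34.660). Then |WD| = |D − W| = 37.482.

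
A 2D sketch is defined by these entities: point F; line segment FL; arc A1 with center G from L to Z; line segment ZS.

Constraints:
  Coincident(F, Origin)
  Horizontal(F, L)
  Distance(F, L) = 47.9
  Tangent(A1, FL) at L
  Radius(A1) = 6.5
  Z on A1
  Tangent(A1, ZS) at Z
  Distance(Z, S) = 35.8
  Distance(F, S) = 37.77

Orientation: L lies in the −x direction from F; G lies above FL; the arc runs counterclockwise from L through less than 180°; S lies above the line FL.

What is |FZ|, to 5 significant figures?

42.779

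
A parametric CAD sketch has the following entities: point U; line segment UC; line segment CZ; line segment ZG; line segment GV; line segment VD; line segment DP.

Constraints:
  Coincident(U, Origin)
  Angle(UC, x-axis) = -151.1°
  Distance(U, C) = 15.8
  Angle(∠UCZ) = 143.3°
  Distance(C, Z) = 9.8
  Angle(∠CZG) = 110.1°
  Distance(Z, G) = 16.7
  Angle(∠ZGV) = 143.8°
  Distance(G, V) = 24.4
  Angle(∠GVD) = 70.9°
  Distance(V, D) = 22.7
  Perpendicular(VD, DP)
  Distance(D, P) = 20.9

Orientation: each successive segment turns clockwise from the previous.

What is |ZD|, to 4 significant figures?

32.58

∠ZGV = 143.8° gives GV at 66.10° from the x-axis; with |GV| = 24.4, V = (-17.21, 32.32). ∠GVD = 70.9° gives VD at -43.00° from the x-axis; with |VD| = 22.7, D = (-0.6121, 16.84). Then |ZD| = |D − Z| = 32.58.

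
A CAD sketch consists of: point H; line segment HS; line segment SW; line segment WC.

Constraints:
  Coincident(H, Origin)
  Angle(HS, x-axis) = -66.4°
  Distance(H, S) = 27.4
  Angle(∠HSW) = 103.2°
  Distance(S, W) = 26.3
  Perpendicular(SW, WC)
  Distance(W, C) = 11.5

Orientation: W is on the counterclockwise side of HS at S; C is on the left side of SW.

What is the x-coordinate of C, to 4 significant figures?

34.76

∠HSW = 103.2°, so SW runs at -66.4° + (180° − 103.2°) = 10.40° from the x-axis; with |SW| = 26.3, W = S + 26.3·(cos 10.40°, sin 10.40°) = (36.84, -20.36). SW is perpendicular to WC; with |WC| = 11.5 on the left of SW, C = W + 11.5·(-0.1805, 0.9836) = (34.76, -9.050). So C.x = 34.76.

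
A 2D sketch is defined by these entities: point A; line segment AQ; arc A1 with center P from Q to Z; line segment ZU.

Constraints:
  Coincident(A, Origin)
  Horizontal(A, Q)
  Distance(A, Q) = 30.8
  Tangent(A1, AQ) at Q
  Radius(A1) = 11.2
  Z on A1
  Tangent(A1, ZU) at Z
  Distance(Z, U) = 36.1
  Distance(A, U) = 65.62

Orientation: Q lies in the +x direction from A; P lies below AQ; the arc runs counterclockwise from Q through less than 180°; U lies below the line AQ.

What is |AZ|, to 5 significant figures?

29.615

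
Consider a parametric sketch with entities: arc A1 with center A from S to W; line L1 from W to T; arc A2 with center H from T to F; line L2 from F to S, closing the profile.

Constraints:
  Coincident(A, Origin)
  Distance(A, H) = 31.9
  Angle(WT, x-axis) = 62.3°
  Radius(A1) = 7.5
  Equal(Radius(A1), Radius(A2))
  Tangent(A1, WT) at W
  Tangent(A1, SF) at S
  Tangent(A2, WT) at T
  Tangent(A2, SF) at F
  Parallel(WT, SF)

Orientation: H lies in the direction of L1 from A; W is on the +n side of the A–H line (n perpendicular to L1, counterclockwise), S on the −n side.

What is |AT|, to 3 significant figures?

32.8

The slot axis is L1's direction at 62.3°, so u = (cos 62.3°, sin 62.3°) = (0.465, 0.885) and n = (−sin 62.3°, cos 62.3°) = (-0.885, 0.465). A is at the origin and H lies 31.9 along u from A, so H = 31.9·u = (14.8, 28.2). Tangency of A1 to both parallel lines with radius 7.5 puts W and S at A ± 7.5·n: W = (-6.64, 3.49), S = (6.64, -3.49). Equal radii place T and F the same way about H: T = H + 7.5·n = (8.19, 31.7), F = H − 7.5·n = (21.5, 24.8). Then |AT| = |T − A| = 32.8.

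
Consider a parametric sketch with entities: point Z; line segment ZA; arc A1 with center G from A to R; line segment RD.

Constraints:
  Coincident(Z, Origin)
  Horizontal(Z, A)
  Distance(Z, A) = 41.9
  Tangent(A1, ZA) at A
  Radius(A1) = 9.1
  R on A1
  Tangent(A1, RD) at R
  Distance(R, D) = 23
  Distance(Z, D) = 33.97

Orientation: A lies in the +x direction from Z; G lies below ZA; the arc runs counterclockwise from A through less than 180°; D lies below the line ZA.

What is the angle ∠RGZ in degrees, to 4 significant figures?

16.09°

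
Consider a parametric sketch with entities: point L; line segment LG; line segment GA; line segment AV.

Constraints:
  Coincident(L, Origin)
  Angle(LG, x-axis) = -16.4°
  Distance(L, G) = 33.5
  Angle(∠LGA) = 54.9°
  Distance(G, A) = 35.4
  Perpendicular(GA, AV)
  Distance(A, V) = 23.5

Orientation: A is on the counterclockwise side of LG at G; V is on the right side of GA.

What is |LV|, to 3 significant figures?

53.4

∠LGA = 54.9°, so GA runs at -16.4° + (180° − 54.9°) = 109° from the x-axis; with |GA| = 35.4, A = G + 35.4·(cos 109°, sin 109°) = (20.8, 24.1). The perpendicularity gives AV at right angles to GA; with |AV| = 23.5 on the right of GA, V = A + 23.5·(0.947, 0.321) = (43.0, 31.6). Then |LV| = |V − L| = 53.4.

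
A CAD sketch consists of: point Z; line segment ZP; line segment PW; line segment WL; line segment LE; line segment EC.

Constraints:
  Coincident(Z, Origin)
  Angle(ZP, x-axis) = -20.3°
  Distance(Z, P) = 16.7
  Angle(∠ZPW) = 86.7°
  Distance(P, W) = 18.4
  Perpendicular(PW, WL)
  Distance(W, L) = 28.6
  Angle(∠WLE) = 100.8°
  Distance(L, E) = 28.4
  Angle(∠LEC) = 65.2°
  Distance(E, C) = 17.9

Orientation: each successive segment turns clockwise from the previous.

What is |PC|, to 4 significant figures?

17.34

∠WLE = 100.8° gives LE at 77.20° from the x-axis; with |LE| = 28.4, E = (-11.62, 16.49). ∠LEC = 65.2° gives EC at -37.60° from the x-axis; with |EC| = 17.9, C = (2.562, 5.568). Then |PC| = |C − P| = 17.34.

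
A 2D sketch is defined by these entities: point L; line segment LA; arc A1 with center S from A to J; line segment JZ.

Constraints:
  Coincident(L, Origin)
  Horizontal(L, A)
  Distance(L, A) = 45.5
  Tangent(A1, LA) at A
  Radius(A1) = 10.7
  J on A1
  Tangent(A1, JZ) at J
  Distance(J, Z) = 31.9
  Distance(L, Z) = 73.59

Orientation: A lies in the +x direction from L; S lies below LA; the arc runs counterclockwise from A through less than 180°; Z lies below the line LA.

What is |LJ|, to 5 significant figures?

42.486

L is at the origin; L and A share the same y with |LA| = 45.5 and A on the +x side, so A = (45.500, 0.0000). Since A1 is tangent to LA there, SA ⟂ LA, so S = A + (0, -10.7) = (45.500, -10.700). Since SJ ⟂ JZ (tangency), |SZ| = √(10.7² + 31.9²) = 33.647 regardless of where J sits on A1. So Z lies on both circle(L, 73.59) and circle(S, 33.647); the below-LA intersection is Z = (61.616, -40.236). J is the foot of the tangent from Z: J = (38.225, -18.546).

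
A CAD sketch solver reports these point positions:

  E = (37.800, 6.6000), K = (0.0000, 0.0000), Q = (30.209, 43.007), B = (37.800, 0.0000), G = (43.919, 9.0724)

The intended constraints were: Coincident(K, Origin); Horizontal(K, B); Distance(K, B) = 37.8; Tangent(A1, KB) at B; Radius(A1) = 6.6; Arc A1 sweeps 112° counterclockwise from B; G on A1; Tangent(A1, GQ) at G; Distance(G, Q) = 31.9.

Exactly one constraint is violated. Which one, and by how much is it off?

Distance(G, Q) = 31.9 — off by 4.70.

K = (0.00, 0.00) ✓; K.y = 0.00, B.y = 0.00 ✓; |KB| = 37.80 ✓; ∠(EB, BK) = 90.00° ✓; |EB| = 6.600 ✓; bearing(E→G) − bearing(E→B) = 112.0° ✓; |EG| = 6.600 ✓; ∠(EG, GQ) = 90.00° ✓; |GQ| = 36.60 ✗.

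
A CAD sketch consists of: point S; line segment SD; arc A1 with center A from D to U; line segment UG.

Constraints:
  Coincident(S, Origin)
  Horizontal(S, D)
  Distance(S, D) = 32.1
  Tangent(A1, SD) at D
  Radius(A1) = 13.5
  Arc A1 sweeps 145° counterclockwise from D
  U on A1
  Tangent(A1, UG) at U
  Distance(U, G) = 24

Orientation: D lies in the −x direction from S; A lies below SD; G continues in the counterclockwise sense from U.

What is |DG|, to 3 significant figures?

40.1

S is at the origin; S and D share the same y with |SD| = 32.1 and D on the −x side, so D = (-32.1, 0.00). Tangency of A1 to SD means the radius AD is perpendicular to SD, so A = D + (0, -13.5) = (-32.1, -13.5). On A1, D sits at bearing 90° from A; a 145° counterclockwise sweep puts U at bearing 235°, so U = A + 13.5·(cos 235°, sin 235°) = (-39.8, -24.6). Tangency of A1 to UG means the radius AU is perpendicular to UG, so UG runs along (−sin 235°, cos 235°); with |UG| = 24.0, G = (-20.2, -38.3). Then |DG| = |G − D| = 40.1.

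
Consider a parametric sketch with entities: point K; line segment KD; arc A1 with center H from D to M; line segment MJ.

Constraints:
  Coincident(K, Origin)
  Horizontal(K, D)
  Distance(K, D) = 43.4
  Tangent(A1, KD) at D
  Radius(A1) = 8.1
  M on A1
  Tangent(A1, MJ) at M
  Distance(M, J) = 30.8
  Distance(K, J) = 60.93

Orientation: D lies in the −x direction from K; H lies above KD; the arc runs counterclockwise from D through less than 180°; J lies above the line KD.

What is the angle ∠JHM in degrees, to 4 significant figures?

75.27°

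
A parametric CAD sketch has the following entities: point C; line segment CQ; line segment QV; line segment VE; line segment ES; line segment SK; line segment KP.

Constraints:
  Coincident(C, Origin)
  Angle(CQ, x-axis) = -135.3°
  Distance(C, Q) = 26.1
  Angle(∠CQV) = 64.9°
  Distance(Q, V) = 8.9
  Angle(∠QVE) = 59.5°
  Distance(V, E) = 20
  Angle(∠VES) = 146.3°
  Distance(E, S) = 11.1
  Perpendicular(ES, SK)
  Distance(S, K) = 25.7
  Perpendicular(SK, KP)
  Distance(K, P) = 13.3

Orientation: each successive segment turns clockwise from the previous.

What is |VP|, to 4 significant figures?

20.54

C is at the origin; CQ runs at -135.3° with length 26.1, so Q = (-18.55, -18.36). ∠CQV = 64.9° gives QV at 109.6° from the x-axis; with |QV| = 8.9, V = (-21.54, -9.974). ∠QVE = 59.5° gives VE at -10.90° from the x-axis; with |VE| = 20.0, E = (-1.898, -13.76). ∠VES = 146.3° gives ES at -44.60° from the x-axis; with |ES| = 11.1, S = (6.005, -21.55). ES ⟂ SK, so SK runs at -134.6°; with |SK| = 25.7, K = (-12.04, -39.85). SK ⟂ KP, so KP runs at 135.4°; with |KP| = 13.3, P = (-21.51, -30.51). Then |VP| = |P − V| = 20.54.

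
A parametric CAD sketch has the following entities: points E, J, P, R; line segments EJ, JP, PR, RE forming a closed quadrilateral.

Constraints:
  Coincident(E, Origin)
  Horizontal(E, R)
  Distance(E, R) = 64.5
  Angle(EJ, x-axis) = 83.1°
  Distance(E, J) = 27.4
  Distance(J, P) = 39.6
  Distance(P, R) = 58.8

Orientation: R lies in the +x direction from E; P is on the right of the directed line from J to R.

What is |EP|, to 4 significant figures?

14.08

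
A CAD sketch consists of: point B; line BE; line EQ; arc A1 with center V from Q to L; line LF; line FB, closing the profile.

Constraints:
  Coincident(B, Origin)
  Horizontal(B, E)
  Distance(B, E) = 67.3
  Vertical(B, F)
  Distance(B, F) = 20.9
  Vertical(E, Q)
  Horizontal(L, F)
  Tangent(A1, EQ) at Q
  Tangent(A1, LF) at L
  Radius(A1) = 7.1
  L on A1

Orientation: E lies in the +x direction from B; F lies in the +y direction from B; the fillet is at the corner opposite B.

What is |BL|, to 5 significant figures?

63.725

B is at the origin; BE is horizontal with |BE| = 67.3 and E on the +x side, so E = (67.300, 0.0000). B and F share the same x with |BF| = 20.9 and F on the +y side, so F = (0.0000, 20.900). The virtual corner opposite B is at (67.300, 20.900). Since A1 is tangent to EQ there, VQ ⟂ EQ and the tangent condition forces VL to be normal to LF, with radius 7.1, so the center V sits 7.1 in from both sides at V = (60.200, 13.800). That places the tangent points at Q = (67.300, 13.800) on EQ and L = (60.200, 20.900) on LF. Then |BL| = |L − B| = 63.725.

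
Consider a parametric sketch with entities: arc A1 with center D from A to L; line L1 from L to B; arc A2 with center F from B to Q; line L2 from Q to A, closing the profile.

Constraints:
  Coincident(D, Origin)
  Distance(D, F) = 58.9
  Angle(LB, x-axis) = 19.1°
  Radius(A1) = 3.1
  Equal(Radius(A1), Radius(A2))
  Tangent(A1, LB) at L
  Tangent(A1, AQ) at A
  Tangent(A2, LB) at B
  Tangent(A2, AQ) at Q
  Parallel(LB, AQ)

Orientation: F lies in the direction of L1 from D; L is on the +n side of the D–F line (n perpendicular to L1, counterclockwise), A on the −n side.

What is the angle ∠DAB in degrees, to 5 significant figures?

83.991°

The slot axis is L1's direction at 19.1°, so u = (cos 19.1°, sin 19.1°) = (0.94495, 0.32722) and n = (−sin 19.1°, cos 19.1°) = (-0.32722, 0.94495). D is at the origin and F lies 58.9 along u from D, so F = 58.9·u = (55.657, 19.273). Tangency of A1 to both parallel lines with radius 3.1 puts L and A at D ± 3.1·n: L = (-1.0144, 2.9293), A = (1.0144, -2.9293). Equal radii place B and Q the same way about F: B = F + 3.1·n = (54.643, 22.202), Q = F − 3.1·n = (56.672, 16.344). Then cos ∠DAB = AD·AB / (|AD||AB|), giving 83.991°.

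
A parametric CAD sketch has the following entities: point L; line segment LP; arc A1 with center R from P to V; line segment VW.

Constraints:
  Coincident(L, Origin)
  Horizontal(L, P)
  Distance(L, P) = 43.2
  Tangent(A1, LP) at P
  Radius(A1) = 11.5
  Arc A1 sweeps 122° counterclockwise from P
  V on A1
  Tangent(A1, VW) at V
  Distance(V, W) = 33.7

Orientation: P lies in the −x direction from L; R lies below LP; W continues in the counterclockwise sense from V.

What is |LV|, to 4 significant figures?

55.80

A1 meets LP tangentially, so RP is at right angles to LP, so R = P + (0, -11.5) = (-43.20, -11.50). On A1, P sits at bearing 90° from R; a 122° counterclockwise sweep puts V at bearing 212°, so V = R + 11.5·(cos 212°, sin 212°) = (-52.95, -17.59). Then |LV| = |V − L| = 55.80.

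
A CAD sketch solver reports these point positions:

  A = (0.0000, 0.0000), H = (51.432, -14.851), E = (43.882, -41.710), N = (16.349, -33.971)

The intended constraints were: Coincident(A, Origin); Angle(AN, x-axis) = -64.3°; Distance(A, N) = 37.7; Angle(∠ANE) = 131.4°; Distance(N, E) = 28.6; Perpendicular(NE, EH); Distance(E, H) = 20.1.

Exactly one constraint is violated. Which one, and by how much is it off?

Distance(E, H) = 20.1 — off by 7.80.

A = (0.00, 0.00) ✓; AN at -64.30° ✓; |AN| = 37.70 ✓; ∠ANE = 131.4° ✓; |NE| = 28.60 ✓; ∠(NE, EH) = 90.00° ✓; |EH| = 27.90 ✗.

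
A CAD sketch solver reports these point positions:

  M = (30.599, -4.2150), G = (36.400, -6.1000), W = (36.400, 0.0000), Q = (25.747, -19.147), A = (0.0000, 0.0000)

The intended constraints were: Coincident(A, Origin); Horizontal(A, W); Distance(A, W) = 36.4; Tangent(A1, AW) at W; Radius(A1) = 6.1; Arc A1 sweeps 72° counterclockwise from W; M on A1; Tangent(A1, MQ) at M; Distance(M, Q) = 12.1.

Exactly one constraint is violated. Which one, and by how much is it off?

Distance(M, Q) = 12.1 — off by 3.60.

A = (0.00, 0.00) ✓; A.y = 0.00, W.y = 0.00 ✓; |AW| = 36.40 ✓; ∠(GW, WA) = 90.00° ✓; |GW| = 6.100 ✓; bearing(G→M) − bearing(G→W) = 72.00° ✓; |GM| = 6.100 ✓; ∠(GM, MQ) = 90.00° ✓; |MQ| = 15.70 ✗.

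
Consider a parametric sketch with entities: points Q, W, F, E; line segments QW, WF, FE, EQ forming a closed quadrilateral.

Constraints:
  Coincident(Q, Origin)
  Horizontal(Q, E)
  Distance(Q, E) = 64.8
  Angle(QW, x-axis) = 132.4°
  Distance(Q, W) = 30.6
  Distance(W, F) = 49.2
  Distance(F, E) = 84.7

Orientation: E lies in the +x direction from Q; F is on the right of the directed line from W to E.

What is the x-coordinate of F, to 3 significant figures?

-15.7

Q is at the origin; QE is horizontal with |QE| = 64.8 and E in +x, so E = (64.8, 0). QW runs at 132.4° with |QW| = 30.6, so W = (-20.6, 22.6). F is determined by |WF| = 49.2 and |FE| = 84.7 together: it lies at the intersection of circle(W, 49.2) and circle(E, 84.7). With |WE| = 88.4, the foot of the radical line on WE is 17.3 from W and the perpendicular offset is √(49.2² − 17.3²) = 46.1. Taking the right-of-WE solution: F = (-15.7, -26.4).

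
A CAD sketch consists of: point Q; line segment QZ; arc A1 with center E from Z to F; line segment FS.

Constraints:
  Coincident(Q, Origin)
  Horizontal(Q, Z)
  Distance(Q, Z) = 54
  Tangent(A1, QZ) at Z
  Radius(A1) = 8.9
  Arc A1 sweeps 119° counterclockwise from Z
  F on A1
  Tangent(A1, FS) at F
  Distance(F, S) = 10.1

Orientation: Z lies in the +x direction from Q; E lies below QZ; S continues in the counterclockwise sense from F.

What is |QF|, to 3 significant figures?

48.1

Q is at the origin; QZ is horizontal with |QZ| = 54.0 and Z on the +x side, so Z = (54.0, 0.00). The tangent condition forces EZ to be normal to QZ, so E = Z + (0, -8.9) = (54.0, -8.90). On A1, Z sits at bearing 90° from E; a 119° counterclockwise sweep puts F at bearing 209°, so F = E + 8.9·(cos 209°, sin 209°) = (46.2, -13.2). Then |QF| = |F − Q| = 48.1.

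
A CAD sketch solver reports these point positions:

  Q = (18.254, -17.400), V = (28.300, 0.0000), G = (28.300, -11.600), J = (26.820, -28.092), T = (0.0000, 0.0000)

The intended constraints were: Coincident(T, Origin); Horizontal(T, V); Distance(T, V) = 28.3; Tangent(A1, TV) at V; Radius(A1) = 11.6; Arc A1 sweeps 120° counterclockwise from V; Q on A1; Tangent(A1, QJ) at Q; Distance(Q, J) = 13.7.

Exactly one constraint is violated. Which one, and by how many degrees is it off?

Tangent(A1, QJ) at Q — off by 8.70°.

T = (0.00, 0.00) ✓; T.y = 0.00, V.y = 0.00 ✓; |TV| = 28.30 ✓; ∠(GV, VT) = 90.00° ✓; |GV| = 11.60 ✓; bearing(G→Q) − bearing(G→V) = 120.0° ✓; |GQ| = 11.60 ✓; ∠(GQ, QJ) = 81.30° ✗; |QJ| = 13.70 ✓.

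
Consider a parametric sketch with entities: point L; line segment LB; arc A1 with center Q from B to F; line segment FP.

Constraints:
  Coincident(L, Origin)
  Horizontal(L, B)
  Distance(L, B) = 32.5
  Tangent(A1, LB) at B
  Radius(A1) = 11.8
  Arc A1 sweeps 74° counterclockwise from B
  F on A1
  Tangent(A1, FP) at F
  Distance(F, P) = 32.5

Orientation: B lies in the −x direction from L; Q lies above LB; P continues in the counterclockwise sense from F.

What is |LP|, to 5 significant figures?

41.617

L is at the origin; L and B share the same y with |LB| = 32.5 and B on the −x side, so B = (-32.500, 0.0000). Since A1 is tangent to LB there, QB ⟂ LB, so Q = B + (0, 11.8) = (-32.500, 11.800). On A1, B sits at bearing -90° from Q; a 74° counterclockwise sweep puts F at bearing -16°, so F = Q + 11.8·(cos -16°, sin -16°) = (-21.157, 8.5475). The tangent condition forces QF to be normal to FP, so FP runs along (−sin -16°, cos -16°); with |FP| = 32.5, P = (-12.199, 39.788). Then |LP| = |P − L| = 41.617.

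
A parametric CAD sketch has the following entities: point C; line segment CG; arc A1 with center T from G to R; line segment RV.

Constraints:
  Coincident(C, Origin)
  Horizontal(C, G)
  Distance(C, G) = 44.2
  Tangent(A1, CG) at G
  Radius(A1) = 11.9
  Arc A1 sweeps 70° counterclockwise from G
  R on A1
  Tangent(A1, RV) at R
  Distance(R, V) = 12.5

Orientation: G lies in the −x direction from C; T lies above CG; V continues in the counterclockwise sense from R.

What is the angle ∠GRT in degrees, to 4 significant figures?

55.00°

C is at the origin; CG is horizontal with |CG| = 44.2 and G on the −x side, so G = (-44.20, 0.000). The tangent condition forces TG to be normal to CG, so T = G + (0, 11.9) = (-44.20, 11.90). On A1, G sits at bearing -90° from T; a 70° counterclockwise sweep puts R at bearing -20°, so R = T + 11.9·(cos -20°, sin -20°) = (-33.02, 7.830). Then cos ∠GRT = RG·RT / (|RG||RT|), giving 55.00°.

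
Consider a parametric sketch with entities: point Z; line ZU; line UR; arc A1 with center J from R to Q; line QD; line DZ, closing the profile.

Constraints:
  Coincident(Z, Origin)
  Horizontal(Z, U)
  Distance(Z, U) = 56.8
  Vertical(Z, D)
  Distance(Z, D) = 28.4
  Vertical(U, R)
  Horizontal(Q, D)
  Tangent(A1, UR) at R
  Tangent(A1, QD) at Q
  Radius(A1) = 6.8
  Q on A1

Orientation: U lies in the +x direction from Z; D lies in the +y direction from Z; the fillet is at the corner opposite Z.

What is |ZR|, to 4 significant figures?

60.77

Z is at the origin; ZU is horizontal with |ZU| = 56.8 and U on the +x side, so U = (56.80, 0.000). Z and D share the same x with |ZD| = 28.4 and D on the +y side, so D = (0.000, 28.40). The virtual corner opposite Z is at (56.80, 28.40). Since A1 is tangent to UR there, JR ⟂ UR and the tangent condition forces JQ to be normal to QD, with radius 6.8, so the center J sits 6.8 in from both sides at J = (50.00, 21.60). That places the tangent points at R = (56.80, 21.60) on UR and Q = (50.00, 28.40) on QD. Then |ZR| = |R − Z| = 60.77.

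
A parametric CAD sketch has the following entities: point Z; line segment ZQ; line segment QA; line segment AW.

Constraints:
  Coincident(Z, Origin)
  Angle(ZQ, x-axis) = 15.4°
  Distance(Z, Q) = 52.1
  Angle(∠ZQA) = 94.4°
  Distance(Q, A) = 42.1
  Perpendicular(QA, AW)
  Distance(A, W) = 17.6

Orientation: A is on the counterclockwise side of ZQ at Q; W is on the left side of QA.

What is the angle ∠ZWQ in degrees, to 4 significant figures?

59.38°

Z is at the origin; ZQ runs at 15.4° with length 52.1, so Q = 52.1·(cos 15.4°, sin 15.4°) = (50.23, 13.84). ∠ZQA = 94.4°, so QA runs at 15.4° + (180° − 94.4°) = 101.0° from the x-axis; with |QA| = 42.1, A = Q + 42.1·(cos 101.0°, sin 101.0°) = (42.20, 55.16). The perpendicularity gives AW at right angles to QA; with |AW| = 17.6 on the left of QA, W = A + 17.6·(-0.9816, -0.1908) = (24.92, 51.80). Then cos ∠ZWQ = WZ·WQ / (|WZ||WQ|), giving 59.38°.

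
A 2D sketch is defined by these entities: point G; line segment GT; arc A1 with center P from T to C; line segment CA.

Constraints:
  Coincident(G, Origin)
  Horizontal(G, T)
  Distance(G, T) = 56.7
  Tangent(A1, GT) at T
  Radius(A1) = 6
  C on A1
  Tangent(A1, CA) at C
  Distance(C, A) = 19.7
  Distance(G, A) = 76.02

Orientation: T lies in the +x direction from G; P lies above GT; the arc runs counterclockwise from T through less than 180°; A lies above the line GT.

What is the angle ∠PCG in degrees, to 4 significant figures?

42.61°

Checks: G = (0.00, 0.00) ✓; ∠(PT, TG) = 90.00° ✓; |PT| = 6.000 ✓; |PC| = 6.000 ✓; ∠(PC, CA) = 90.00° ✓; |CA| = 19.70 ✓; |GA| = 76.02 ✓.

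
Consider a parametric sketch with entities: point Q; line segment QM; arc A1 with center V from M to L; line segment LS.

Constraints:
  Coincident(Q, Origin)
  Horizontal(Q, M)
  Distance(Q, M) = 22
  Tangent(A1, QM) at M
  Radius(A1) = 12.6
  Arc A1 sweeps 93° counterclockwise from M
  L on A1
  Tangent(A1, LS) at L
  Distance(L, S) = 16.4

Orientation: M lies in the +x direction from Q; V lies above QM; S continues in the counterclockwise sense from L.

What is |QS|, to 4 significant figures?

44.90

Q is at the origin; QM is horizontal with |QM| = 22.0 and M on the +x side, so M = (22.00, 0.000). Since A1 is tangent to QM there, VM ⟂ QM, so V = M + (0, 12.6) = (22.00, 12.60). On A1, M sits at bearing -90° from V; a 93° counterclockwise sweep puts L at bearing 3°, so L = V + 12.6·(cos 3°, sin 3°) = (34.58, 13.26). The tangent condition forces VL to be normal to LS, so LS runs along (−sin 3°, cos 3°); with |LS| = 16.4, S = (33.72, 29.64). Then |QS| = |S − Q| = 44.90.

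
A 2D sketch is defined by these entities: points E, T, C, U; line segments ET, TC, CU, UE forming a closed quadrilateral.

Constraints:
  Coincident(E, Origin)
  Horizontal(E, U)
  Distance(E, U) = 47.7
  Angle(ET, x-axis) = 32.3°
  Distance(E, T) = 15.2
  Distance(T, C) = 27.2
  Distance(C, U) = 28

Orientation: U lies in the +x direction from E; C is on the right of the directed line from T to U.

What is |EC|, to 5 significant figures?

29.743

E is at the origin; E and U share the same y with |EU| = 47.7 and U in +x, so U = (47.7, 0). ET runs at 32.3° with |ET| = 15.2, so T = (12.848, 8.1222). C is determined by |TC| = 27.2 and |CU| = 28.0 together: it lies at the intersection of circle(T, 27.2) and circle(U, 28.0). With |TU| = 35.786, the foot of the radical line on TU is 17.276 from T and the perpendicular offset is √(27.2² − 17.276²) = 21.009. Taking the right-of-TU solution: C = (24.905, -16.260).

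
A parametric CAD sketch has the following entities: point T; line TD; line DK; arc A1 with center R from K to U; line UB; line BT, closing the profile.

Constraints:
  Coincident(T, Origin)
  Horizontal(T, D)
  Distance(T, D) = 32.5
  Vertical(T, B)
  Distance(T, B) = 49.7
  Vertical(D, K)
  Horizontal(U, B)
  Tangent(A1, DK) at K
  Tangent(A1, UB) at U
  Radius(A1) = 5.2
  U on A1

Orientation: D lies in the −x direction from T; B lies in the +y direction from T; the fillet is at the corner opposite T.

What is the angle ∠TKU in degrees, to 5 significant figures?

98.858°

T is at the origin; T and D share the same y with |TD| = 32.5 and D on the −x side, so D = (-32.500, 0.0000). TB is vertical with |TB| = 49.7 and B on the +y side, so B = (0.0000, 49.700). The virtual corner opposite T is at (-32.500, 49.700). The tangent condition forces RK to be normal to DK and tangency of A1 to UB means the radius RU is perpendicular to UB, with radius 5.2, so the center R sits 5.2 in from both sides at R = (-27.300, 44.500). That places the tangent points at K = (-32.500, 44.500) on DK and U = (-27.300, 49.700) on UB. Then cos ∠TKU = KT·KU / (|KT||KU|), giving 98.858°.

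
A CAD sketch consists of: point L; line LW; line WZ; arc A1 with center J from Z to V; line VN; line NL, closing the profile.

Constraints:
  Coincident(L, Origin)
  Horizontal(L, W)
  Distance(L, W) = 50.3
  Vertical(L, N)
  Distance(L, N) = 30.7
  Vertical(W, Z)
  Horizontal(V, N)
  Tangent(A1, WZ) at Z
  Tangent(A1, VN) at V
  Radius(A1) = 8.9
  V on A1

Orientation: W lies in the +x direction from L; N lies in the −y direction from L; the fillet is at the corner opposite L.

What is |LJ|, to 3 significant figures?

46.8

LN is vertical with |LN| = 30.7 and N on the −y side, so N = (0.00, -30.7). The virtual corner opposite L is at (50.3, -30.7). Tangency of A1 to WZ means the radius JZ is perpendicular to WZ and the tangent condition forces JV to be normal to VN, with radius 8.9, so the center J sits 8.9 in from both sides at J = (41.4, -21.8). Then |LJ| = |J − L| = 46.8.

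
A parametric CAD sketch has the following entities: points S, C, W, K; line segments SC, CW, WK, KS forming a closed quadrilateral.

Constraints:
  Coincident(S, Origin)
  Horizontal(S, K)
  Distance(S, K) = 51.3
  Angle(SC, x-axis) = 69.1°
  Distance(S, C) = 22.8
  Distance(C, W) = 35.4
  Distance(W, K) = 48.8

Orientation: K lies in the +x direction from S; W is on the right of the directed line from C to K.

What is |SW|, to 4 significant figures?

14.63

S is at the origin; SK is horizontal with |SK| = 51.3 and K in +x, so K = (51.3, 0). SC runs at 69.1° with |SC| = 22.8, so C = (8.134, 21.30). W is determined by |CW| = 35.4 and |WK| = 48.8 together: it lies at the intersection of circle(C, 35.4) and circle(K, 48.8). With |CK| = 48.14, the foot of the radical line on CK is 12.35 from C and the perpendicular offset is √(35.4² − 12.35²) = 33.18. Taking the right-of-CK solution: W = (4.526, -13.92).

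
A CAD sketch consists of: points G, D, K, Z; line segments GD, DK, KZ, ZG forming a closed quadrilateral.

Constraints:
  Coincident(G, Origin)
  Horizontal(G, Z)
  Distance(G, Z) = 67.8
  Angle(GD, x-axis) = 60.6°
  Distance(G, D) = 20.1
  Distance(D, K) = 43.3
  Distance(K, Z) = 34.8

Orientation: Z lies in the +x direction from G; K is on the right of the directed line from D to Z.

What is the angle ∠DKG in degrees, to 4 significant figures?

27.51°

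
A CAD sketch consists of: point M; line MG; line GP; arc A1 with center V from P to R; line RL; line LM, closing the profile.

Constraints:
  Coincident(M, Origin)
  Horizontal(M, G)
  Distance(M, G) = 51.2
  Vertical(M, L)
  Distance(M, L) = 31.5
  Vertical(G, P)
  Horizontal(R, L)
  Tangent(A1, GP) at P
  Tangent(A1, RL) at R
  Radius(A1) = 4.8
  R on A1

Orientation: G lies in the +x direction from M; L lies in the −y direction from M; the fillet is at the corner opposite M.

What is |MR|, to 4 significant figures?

56.08

M is at the origin; M and G share the same y with |MG| = 51.2 and G on the +x side, so G = (51.20, 0.000). ML is vertical with |ML| = 31.5 and L on the −y side, so L = (0.000, -31.50). The virtual corner opposite M is at (51.20, -31.50). Tangency of A1 to GP means the radius VP is perpendicular to GP and A1 meets RL tangentially, so VR is at right angles to RL, with radius 4.8, so the center V sits 4.8 in from both sides at V = (46.40, -26.70). That places the tangent points at P = (51.20, -26.70) on GP and R = (46.40, -31.50) on RL. Then |MR| = |R − M| = 56.08.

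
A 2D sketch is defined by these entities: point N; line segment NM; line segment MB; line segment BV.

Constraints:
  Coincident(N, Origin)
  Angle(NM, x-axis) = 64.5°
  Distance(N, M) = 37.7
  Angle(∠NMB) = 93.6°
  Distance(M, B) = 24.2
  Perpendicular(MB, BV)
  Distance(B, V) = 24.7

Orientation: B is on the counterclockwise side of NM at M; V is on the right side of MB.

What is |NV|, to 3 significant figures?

67.8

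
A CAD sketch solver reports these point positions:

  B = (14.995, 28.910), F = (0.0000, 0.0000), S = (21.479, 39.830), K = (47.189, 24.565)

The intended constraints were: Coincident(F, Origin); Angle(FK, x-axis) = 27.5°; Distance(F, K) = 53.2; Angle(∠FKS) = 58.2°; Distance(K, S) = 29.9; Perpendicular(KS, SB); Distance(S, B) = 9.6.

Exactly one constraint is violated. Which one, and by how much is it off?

Distance(S, B) = 9.6 — off by 3.10.

F = (0.00, 0.00) ✓; FK at 27.50° ✓; |FK| = 53.20 ✓; ∠FKS = 58.20° ✓; |KS| = 29.90 ✓; ∠(KS, SB) = 90.00° ✓; |SB| = 12.70 ✗.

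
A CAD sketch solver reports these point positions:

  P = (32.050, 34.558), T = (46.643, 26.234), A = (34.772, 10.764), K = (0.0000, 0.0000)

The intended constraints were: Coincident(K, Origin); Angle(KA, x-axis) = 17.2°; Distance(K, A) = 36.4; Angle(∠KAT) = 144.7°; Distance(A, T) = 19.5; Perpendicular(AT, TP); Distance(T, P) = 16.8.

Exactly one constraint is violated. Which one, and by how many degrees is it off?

Perpendicular(AT, TP) — off by 7.80°.

K = (0.00, 0.00) ✓; KA at 17.20° ✓; |KA| = 36.40 ✓; ∠KAT = 144.7° ✓; |AT| = 19.50 ✓; ∠(AT, TP) = 97.80° ✗; |TP| = 16.80 ✓.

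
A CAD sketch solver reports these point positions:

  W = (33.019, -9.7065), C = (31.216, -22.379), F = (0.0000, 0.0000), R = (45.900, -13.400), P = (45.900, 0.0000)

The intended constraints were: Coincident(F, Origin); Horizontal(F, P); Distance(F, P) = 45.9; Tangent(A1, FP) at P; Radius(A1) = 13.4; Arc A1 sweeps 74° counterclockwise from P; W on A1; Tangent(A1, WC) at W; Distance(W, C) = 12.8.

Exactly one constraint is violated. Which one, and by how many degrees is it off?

Tangent(A1, WC) at W — off by 7.90°.

F = (0.00, 0.00) ✓; F.y = 0.00, P.y = 0.00 ✓; |FP| = 45.90 ✓; ∠(RP, PF) = 90.00° ✓; |RP| = 13.40 ✓; bearing(R→W) − bearing(R→P) = 74.00° ✓; |RW| = 13.40 ✓; ∠(RW, WC) = 82.10° ✗; |WC| = 12.80 ✓.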